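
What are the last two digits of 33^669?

Successive squares of 33 mod 100: 33^1≡33, 33^2≡89, 33^4≡21, 33^8≡41, 33^16≡81, 33^32≡61, 33^64≡21, 33^128≡41, 33^256≡81, 33^512≡61.
Since 669 = 1 + 4 + 8 + 16 + 128 + 512 in binary, 33^669 ≡ 33·21·41·81·41·61 ≡ 53 (mod 100).

53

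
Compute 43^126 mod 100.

49

Square-and-reduce mod 100: 43^1≡43, 43^2≡49, 43^4≡1, 43^8≡1, 43^16≡1, 43^32≡1, 43^64≡1.
126 = 2 + 4 + 8 + 16 + 32 + 64, so 43^126 ≡ 49·1·1·1·1·1 ≡ 49 (mod 100).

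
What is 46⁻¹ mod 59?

46·9 = 414 = 7·59 + 1, so 46⁻¹ ≡ 9 (mod 59).

9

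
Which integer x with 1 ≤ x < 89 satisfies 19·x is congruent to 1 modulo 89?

19·75 = 1425 = 16·89 + 1, so 19⁻¹ ≡ 75 (mod 89).

75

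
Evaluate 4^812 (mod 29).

Square-and-reduce mod 29: 4^1≡4, 4^2≡16, 4^4≡24, 4^8≡25, 4^16≡16, 4^32≡24, 4^64≡25, 4^128≡16, 4^256≡24, 4^512≡25.
812 = 4 + 8 + 32 + 256 + 512, so 4^812 ≡ 24·25·24·24·25 ≡ 1 (mod 29).

1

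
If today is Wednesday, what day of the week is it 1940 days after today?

Thursday

1940 = 277·7 + 1, so 1940 mod 7 = 1.
Wednesday + 1 day → Thursday.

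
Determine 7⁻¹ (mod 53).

38

53 = 7·7 + 4
7 = 1·4 + 3
4 = 1·3 + 1
3 = 3·1 + 0
Back-substituting gives 7·38 ≡ 1 (mod 53).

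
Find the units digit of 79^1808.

1

The units digit of 79^n cycles with period 2: 9, 1, …
1808 leaves remainder 0 on division by 2, so 79^1808 ends in 1.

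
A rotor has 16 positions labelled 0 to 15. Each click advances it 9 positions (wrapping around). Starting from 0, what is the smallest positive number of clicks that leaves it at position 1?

9

9·9 = 81 = 5·16 + 1, so 9⁻¹ ≡ 9 (mod 16).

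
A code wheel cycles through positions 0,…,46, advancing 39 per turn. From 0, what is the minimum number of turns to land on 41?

The inverse of 39 mod 47 is 41 (since 39·41 = 1599 ≡ 1).
So x ≡ 41·41 = 1681 ≡ 36 (mod 47).

36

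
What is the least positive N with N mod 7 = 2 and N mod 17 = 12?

114

x ≡ 2 (mod 7) gives x ∈ {2, 9, 16, 23, 30, 37, 44, 51, …}.
The first of these with x mod 17 = 12 is 114.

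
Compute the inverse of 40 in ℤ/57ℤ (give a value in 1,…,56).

57 = 1·40 + 17
40 = 2·17 + 6
17 = 2·6 + 5
6 = 1·5 + 1
5 = 5·1 + 0
Back-substituting gives 40·10 ≡ 1 (mod 57).

10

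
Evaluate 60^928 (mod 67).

Square-and-reduce mod 67: 60^1≡60, 60^2≡49, 60^4≡56, 60^8≡54, 60^16≡35, 60^32≡19, 60^64≡26, 60^128≡6, 60^256≡36, 60^512≡23.
928 = 32 + 128 + 256 + 512, so 60^928 ≡ 19·6·36·23 ≡ 56 (mod 67).

56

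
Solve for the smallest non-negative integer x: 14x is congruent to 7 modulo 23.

14⁻¹ ≡ 5 (mod 23) because 14·5 = 70 = 3·23 + 1.
Multiplying both sides by 5: x ≡ 5·7 = 35 ≡ 12 (mod 23).
Check: 14·12 = 168 = 7·23 + 7.

12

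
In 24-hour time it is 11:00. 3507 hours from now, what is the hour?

3507 = 146·24 + 3, so 3507 mod 24 = 3.
(11 + 3) mod 24 = 14.

14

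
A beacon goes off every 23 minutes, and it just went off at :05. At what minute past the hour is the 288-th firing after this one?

29

288·23 = 6624.
6624 mod 60 = 24 (since 110·60 = 6600).
(5 + 24) mod 60 = 29.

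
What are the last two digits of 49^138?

Square-and-reduce mod 100: 49^1≡49, 49^2≡1, 49^4≡1, 49^8≡1, 49^16≡1, 49^32≡1, 49^64≡1, 49^128≡1.
Since 138 = 2 + 8 + 128 in binary, 49^138 ≡ 1·1·1 ≡ 1 (mod 100).

01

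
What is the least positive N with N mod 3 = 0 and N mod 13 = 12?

Since 13·1 ≡ 1 (mod 3), take x = 12 + 13·((0−12)·1 mod 3) = 12 + 13·0 = 12.
Check: 12 mod 3 = 0, 12 mod 13 = 12.

12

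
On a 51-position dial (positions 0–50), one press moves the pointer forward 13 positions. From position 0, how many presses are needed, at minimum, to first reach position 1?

4

13·4 = 52 = 1·51 + 1, so 13⁻¹ ≡ 4 (mod 51).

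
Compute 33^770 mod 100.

By repeated squaring mod 100: 33^1≡33, 33^2≡89, 33^4≡21, 33^8≡41, 33^16≡81, 33^32≡61, 33^64≡21, 33^128≡41, 33^256≡81, 33^512≡61.
770 = 2 + 256 + 512, so 33^770 ≡ 89·81·61 ≡ 49 (mod 100).

49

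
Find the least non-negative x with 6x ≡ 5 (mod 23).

20

The inverse of 6 mod 23 is 4 (since 6·4 = 24 ≡ 1).
Multiplying both sides by 4: x ≡ 4·5 = 20 ≡ 20 (mod 23).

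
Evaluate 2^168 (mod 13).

Square-and-reduce mod 13: 2^1≡2, 2^2≡4, 2^4≡3, 2^8≡9, 2^16≡3, 2^32≡9, 2^64≡3, 2^128≡9.
168 = 8 + 32 + 128, so 2^168 ≡ 9·9·9 ≡ 1 (mod 13).

1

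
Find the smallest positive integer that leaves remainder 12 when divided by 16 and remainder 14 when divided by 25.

364

x ≡ 12 (mod 16) gives x ∈ {12, 28, 44, 60, 76, 92, 108, 124, …}.
The first of these with x mod 25 = 14 is 364.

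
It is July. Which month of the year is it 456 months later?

456 mod 12 = 0 (since 38·12 = 456).
July + 0 months → July.

July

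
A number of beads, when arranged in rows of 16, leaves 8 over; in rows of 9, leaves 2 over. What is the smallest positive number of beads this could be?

56

x ≡ 2 (mod 9) gives x ∈ {2, 11, 20, 29, 38, 47, 56}.
The first of these with x mod 16 = 8 is 56.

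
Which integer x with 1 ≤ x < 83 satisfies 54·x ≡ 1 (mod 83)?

20

54·20 = 1080 = 13·83 + 1, so 54⁻¹ ≡ 20 (mod 83).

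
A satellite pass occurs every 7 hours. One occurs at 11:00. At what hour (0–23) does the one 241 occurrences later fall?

18

241·7 = 1687.
1687 = 70·24 + 7, so 1687 mod 24 = 7.
(11 + 7) mod 24 = 18.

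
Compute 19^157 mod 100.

39

Square-and-reduce mod 100: 19^1≡19, 19^2≡61, 19^4≡21, 19^8≡41, 19^16≡81, 19^32≡61, 19^64≡21, 19^128≡41.
Since 157 = 1 + 4 + 8 + 16 + 128 in binary, 19^157 ≡ 19·21·41·81·41 ≡ 39 (mod 100).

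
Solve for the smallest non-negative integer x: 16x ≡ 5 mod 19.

11

The inverse of 16 mod 19 is 6 (since 16·6 = 96 ≡ 1).
So x ≡ 6·5 = 30 ≡ 11 (mod 19).
Check: 16·11 = 176 = 9·19 + 5.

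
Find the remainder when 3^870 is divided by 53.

43

By repeated squaring mod 53: 3^1≡3, 3^2≡9, 3^4≡28, 3^8≡42, 3^16≡15, 3^32≡13, 3^64≡10, 3^128≡47, 3^256≡36, 3^512≡24.
870 = 2 + 4 + 32 + 64 + 256 + 512, so 3^870 ≡ 9·28·13·10·36·24 ≡ 43 (mod 53).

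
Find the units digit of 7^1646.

9

The units digit of 7^n cycles with period 4: 7, 9, 3, 1, …
1646 leaves remainder 2 on division by 4, so 7^1646 ends in 9.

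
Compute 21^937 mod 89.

Successive squares of 21 mod 89: 21^1≡21, 21^2≡85, 21^4≡16, 21^8≡78, 21^16≡32, 21^32≡45, 21^64≡67, 21^128≡39, 21^256≡8, 21^512≡64.
Since 937 = 1 + 8 + 32 + 128 + 256 + 512 in binary, 21^937 ≡ 21·78·45·39·8·64 ≡ 42 (mod 89).

42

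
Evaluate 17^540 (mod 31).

1

Square-and-reduce mod 31: 17^1≡17, 17^2≡10, 17^4≡7, 17^8≡18, 17^16≡14, 17^32≡10, 17^64≡7, 17^128≡18, 17^256≡14, 17^512≡10.
540 = 4 + 8 + 16 + 512, so 17^540 ≡ 7·18·14·10 ≡ 1 (mod 31).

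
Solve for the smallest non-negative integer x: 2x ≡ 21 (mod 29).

25

The inverse of 2 mod 29 is 15 (since 2·15 = 30 ≡ 1).
So x ≡ 15·21 = 315 ≡ 25 (mod 29).
Check: 2·25 = 50 = 1·29 + 21.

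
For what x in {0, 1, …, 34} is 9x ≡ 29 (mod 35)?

11

The inverse of 9 mod 35 is 4 (since 9·4 = 36 ≡ 1).
Multiplying both sides by 4: x ≡ 4·29 = 116 ≡ 11 (mod 35).
Check: 9·11 = 99 = 2·35 + 29.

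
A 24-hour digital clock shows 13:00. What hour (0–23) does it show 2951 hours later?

2951 = 122·24 + 23, so 2951 mod 24 = 23.
(13 + 23) mod 24 = 12.

12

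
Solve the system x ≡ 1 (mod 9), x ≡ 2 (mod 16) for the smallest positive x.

x ≡ 1 (mod 9) gives x ∈ {1, 10, 19, 28, 37, 46, 55, 64, …}.
The first of these with x mod 16 = 2 is 82.

82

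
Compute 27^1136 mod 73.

1

Successive squares of 27 mod 73: 27^1≡27, 27^2≡72, 27^4≡1, 27^8≡1, 27^16≡1, 27^32≡1, 27^64≡1, 27^128≡1, 27^256≡1, 27^512≡1, 27^1024≡1.
Since 1136 = 16 + 32 + 64 + 1024 in binary, 27^1136 ≡ 1·1·1·1 ≡ 1 (mod 73).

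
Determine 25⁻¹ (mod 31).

25·5 = 125 = 4·31 + 1, so 25⁻¹ ≡ 5 (mod 31).

5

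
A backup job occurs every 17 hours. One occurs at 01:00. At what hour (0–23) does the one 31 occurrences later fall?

31·17 = 527.
527 = 21·24 + 23, so 527 mod 24 = 23.
(1 + 23) mod 24 = 0.

0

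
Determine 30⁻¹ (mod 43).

33

30·33 = 990 = 23·43 + 1, so 30⁻¹ ≡ 33 (mod 43).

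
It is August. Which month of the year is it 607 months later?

March

Dividing 607 by 12 gives quotient 50 and remainder 7.
August + 7 months → March.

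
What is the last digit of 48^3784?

Last digits of 8^n: 8, 4, 2, 6 (period 4).
3784 mod 4 = 0, so the last digit matches 8^4 = 6.

6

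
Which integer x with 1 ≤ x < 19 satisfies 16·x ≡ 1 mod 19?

19 = 1·16 + 3
16 = 5·3 + 1
3 = 3·1 + 0
Back-substituting gives 16·6 ≡ 1 (mod 19).

6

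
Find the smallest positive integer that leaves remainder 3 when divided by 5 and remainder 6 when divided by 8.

Since 8·2 ≡ 1 (mod 5), take x = 6 + 8·((3−6)·2 mod 5) = 6 + 8·4 = 38.
Check: 38 mod 5 = 3, 38 mod 8 = 6.

38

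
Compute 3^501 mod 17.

Square-and-reduce mod 17: 3^1≡3, 3^2≡9, 3^4≡13, 3^8≡16, 3^16≡1, 3^32≡1, 3^64≡1, 3^128≡1, 3^256≡1.
501 = 1 + 4 + 16 + 32 + 64 + 128 + 256, so 3^501 ≡ 3·13·1·1·1·1·1 ≡ 5 (mod 17).

5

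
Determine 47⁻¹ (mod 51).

38

51 = 1·47 + 4
47 = 11·4 + 3
4 = 1·3 + 1
3 = 3·1 + 0
Back-substituting gives 47·38 ≡ 1 (mod 51).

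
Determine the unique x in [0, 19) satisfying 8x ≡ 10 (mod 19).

The inverse of 8 mod 19 is 12 (since 8·12 = 96 ≡ 1).
So x ≡ 12·10 = 120 ≡ 6 (mod 19).

6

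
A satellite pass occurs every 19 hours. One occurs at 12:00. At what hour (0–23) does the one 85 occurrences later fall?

85·19 = 1615.
1615 mod 24 = 7 (since 67·24 = 1608).
(12 + 7) mod 24 = 19.

19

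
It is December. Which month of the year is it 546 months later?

June

546 = 45·12 + 6, so 546 mod 12 = 6.
December + 6 months → June.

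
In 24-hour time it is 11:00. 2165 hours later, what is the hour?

2165 mod 24 = 5 (since 90·24 = 2160).
(11 + 5) mod 24 = 16.

16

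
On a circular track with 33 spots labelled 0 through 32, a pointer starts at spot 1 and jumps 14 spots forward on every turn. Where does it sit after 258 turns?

258·14 = 3612.
Dividing 3612 by 33 gives quotient 109 and remainder 15.
(1 + 15) mod 33 = 16.

16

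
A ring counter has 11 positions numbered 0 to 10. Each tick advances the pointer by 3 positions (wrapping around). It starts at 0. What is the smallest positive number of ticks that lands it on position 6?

3⁻¹ ≡ 4 (mod 11) because 3·4 = 12 = 1·11 + 1.
So x ≡ 4·6 = 24 ≡ 2 (mod 11).

2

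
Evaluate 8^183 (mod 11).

Successive squares of 8 mod 11: 8^1≡8, 8^2≡9, 8^4≡4, 8^8≡5, 8^16≡3, 8^32≡9, 8^64≡4, 8^128≡5.
183 = 1 + 2 + 4 + 16 + 32 + 128, so 8^183 ≡ 8·9·4·3·9·5 ≡ 6 (mod 11).

6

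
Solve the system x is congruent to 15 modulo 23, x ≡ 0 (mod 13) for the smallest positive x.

x ≡ 0 (mod 13) gives x ∈ {0, 13, 26, 39, 52, 65, 78, 91, …}.
The first of these with x mod 23 = 15 is 130.

130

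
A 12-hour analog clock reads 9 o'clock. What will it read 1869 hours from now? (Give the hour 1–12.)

6

Dividing 1869 by 12 gives quotient 155 and remainder 9.
9 + 9 → 6 on a 12-hour dial.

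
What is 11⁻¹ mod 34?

31

11·31 = 341 = 10·34 + 1, so 11⁻¹ ≡ 31 (mod 34).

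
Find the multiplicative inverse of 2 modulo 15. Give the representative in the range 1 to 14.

15 = 7·2 + 1
2 = 2·1 + 0
Back-substituting gives 2·8 ≡ 1 (mod 15).

8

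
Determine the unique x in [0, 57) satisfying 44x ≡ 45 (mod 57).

36

44⁻¹ ≡ 35 (mod 57) because 44·35 = 1540 = 27·57 + 1.
So x ≡ 35·45 = 1575 ≡ 36 (mod 57).
Check: 44·36 = 1584 = 27·57 + 45.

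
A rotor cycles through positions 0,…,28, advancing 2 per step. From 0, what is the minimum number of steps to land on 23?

The inverse of 2 mod 29 is 15 (since 2·15 = 30 ≡ 1).
Multiplying both sides by 15: x ≡ 15·23 = 345 ≡ 26 (mod 29).

26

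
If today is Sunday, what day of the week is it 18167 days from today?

Tuesday

Dividing 18167 by 7 gives quotient 2595 and remainder 2.
Sunday + 2 days → Tuesday.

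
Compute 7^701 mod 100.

7

Square-and-reduce mod 100: 7^1≡7, 7^2≡49, 7^4≡1, 7^8≡1, 7^16≡1, 7^32≡1, 7^64≡1, 7^128≡1, 7^256≡1, 7^512≡1.
701 = 1 + 4 + 8 + 16 + 32 + 128 + 512, so 7^701 ≡ 7·1·1·1·1·1·1 ≡ 7 (mod 100).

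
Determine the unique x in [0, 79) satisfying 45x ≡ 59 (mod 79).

The inverse of 45 mod 79 is 72 (since 45·72 = 3240 ≡ 1).
So x ≡ 72·59 = 4248 ≡ 61 (mod 79).
Check: 45·61 = 2745 = 34·79 + 59.

61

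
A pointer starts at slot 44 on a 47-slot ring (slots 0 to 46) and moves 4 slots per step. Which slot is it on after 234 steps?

40

234·4 = 936.
Dividing 936 by 47 gives quotient 19 and remainder 43.
(44 + 43) mod 47 = 40.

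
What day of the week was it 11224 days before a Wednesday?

11224 mod 7 = 3 (since 1603·7 = 11221).
Wednesday − 3 days → Sunday.

Sunday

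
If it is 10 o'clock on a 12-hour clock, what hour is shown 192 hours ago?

Dividing 192 by 12 gives quotient 16 and remainder 0.
10 − 0 → 10 on a 12-hour dial.

10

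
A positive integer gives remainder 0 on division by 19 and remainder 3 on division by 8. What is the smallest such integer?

Since 8·12 ≡ 1 (mod 19), take x = 3 + 8·((0−3)·12 mod 19) = 3 + 8·2 = 19.
Check: 19 mod 19 = 0, 19 mod 8 = 3.

19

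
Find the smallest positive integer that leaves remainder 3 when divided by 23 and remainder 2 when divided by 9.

164

x ≡ 2 (mod 9) gives x ∈ {2, 11, 20, 29, 38, 47, 56, 65, …}.
The first of these with x mod 23 = 3 is 164.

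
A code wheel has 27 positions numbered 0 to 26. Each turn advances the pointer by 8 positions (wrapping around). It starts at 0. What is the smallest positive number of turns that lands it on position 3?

The inverse of 8 mod 27 is 17 (since 8·17 = 136 ≡ 1).
So x ≡ 17·3 = 51 ≡ 24 (mod 27).

24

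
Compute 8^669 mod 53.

Square-and-reduce mod 53: 8^1≡8, 8^2≡11, 8^4≡15, 8^8≡13, 8^16≡10, 8^32≡47, 8^64≡36, 8^128≡24, 8^256≡46, 8^512≡49.
669 = 1 + 4 + 8 + 16 + 128 + 512, so 8^669 ≡ 8·15·13·10·24·49 ≡ 21 (mod 53).

21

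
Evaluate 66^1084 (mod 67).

By repeated squaring mod 67: 66^1≡66, 66^2≡1, 66^4≡1, 66^8≡1, 66^16≡1, 66^32≡1, 66^64≡1, 66^128≡1, 66^256≡1, 66^512≡1, 66^1024≡1.
Since 1084 = 4 + 8 + 16 + 32 + 1024 in binary, 66^1084 ≡ 1·1·1·1·1 ≡ 1 (mod 67).

1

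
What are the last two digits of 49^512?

By repeated squaring mod 100: 49^1≡49, 49^2≡1, 49^4≡1, 49^8≡1, 49^16≡1, 49^32≡1, 49^64≡1, 49^128≡1, 49^256≡1, 49^512≡1.
512 = 512, so 49^512 ≡ 1 ≡ 1 (mod 100).

01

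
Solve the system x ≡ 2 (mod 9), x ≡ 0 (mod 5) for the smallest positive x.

x ≡ 0 (mod 5) gives x ∈ {0, 5, 10, 15, 20}.
The first of these with x mod 9 = 2 is 20.

20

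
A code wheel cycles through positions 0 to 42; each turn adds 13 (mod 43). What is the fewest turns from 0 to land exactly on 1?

13·10 = 130 = 3·43 + 1, so 13⁻¹ ≡ 10 (mod 43).

10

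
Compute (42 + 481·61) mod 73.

481·61 = 29341.
29341 mod 73 = 68 (since 401·73 = 29273).
(42 + 68) mod 73 = 37.

37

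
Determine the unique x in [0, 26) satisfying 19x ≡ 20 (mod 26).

The inverse of 19 mod 26 is 11 (since 19·11 = 209 ≡ 1).
Multiplying both sides by 11: x ≡ 11·20 = 220 ≡ 12 (mod 26).

12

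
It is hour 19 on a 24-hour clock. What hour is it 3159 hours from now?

3159 = 131·24 + 15, so 3159 mod 24 = 15.
(19 + 15) mod 24 = 10.

10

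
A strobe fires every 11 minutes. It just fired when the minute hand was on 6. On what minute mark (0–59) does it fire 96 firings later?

96·11 = 1056.
1056 − 17·60 = 36, so 1056 ≡ 36 (mod 60).
(6 + 36) mod 60 = 42.

42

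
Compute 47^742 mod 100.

Successive squares of 47 mod 100: 47^1≡47, 47^2≡9, 47^4≡81, 47^8≡61, 47^16≡21, 47^32≡41, 47^64≡81, 47^128≡61, 47^256≡21, 47^512≡41.
742 = 2 + 4 + 32 + 64 + 128 + 512, so 47^742 ≡ 9·81·41·81·61·41 ≡ 9 (mod 100).

9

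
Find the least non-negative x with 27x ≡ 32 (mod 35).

27⁻¹ ≡ 13 (mod 35) because 27·13 = 351 = 10·35 + 1.
So x ≡ 13·32 = 416 ≡ 31 (mod 35).

31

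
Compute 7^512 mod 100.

By repeated squaring mod 100: 7^1≡7, 7^2≡49, 7^4≡1, 7^8≡1, 7^16≡1, 7^32≡1, 7^64≡1, 7^128≡1, 7^256≡1, 7^512≡1.
512 = 512, so 7^512 ≡ 1 ≡ 1 (mod 100).

1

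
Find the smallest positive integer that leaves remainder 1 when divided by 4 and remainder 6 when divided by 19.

25

Since 19·3 ≡ 1 (mod 4), take x = 6 + 19·((1−6)·3 mod 4) = 6 + 19·1 = 25.
Check: 25 mod 4 = 1, 25 mod 19 = 6.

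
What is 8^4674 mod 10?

Powers of 8 mod 10 repeat with period 4: 8, 4, 2, 6.
4674 mod 4 = 2, so the last digit matches 8^2 = 4.

4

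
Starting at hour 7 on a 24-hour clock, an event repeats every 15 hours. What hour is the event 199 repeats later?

16

199·15 = 2985.
2985 − 124·24 = 9, so 2985 ≡ 9 (mod 24).
(7 + 9) mod 24 = 16.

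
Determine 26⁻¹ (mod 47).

38

47 = 1·26 + 21
26 = 1·21 + 5
21 = 4·5 + 1
5 = 5·1 + 0
Back-substituting gives 26·38 ≡ 1 (mod 47).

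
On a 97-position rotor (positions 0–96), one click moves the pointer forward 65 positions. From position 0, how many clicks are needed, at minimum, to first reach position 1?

3

97 = 1·65 + 32
65 = 2·32 + 1
32 = 32·1 + 0
Back-substituting gives 65·3 ≡ 1 (mod 97).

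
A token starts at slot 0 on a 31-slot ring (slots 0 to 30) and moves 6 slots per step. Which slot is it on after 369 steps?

13

369·6 = 2214.
2214 − 71·31 = 13, so 2214 ≡ 13 (mod 31).
(0 + 13) mod 31 = 13.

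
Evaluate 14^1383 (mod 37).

6

Successive squares of 14 mod 37: 14^1≡14, 14^2≡11, 14^4≡10, 14^8≡26, 14^16≡10, 14^32≡26, 14^64≡10, 14^128≡26, 14^256≡10, 14^512≡26, 14^1024≡10.
Since 1383 = 1 + 2 + 4 + 32 + 64 + 256 + 1024 in binary, 14^1383 ≡ 14·11·10·26·10·10·10 ≡ 6 (mod 37).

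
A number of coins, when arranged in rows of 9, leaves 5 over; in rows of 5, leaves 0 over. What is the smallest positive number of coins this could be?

5

Since 5·2 ≡ 1 (mod 9), take x = 0 + 5·((5−0)·2 mod 9) = 0 + 5·1 = 5.
Check: 5 mod 9 = 5, 5 mod 5 = 0.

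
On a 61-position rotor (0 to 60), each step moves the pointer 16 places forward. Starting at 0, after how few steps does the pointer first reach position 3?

4

The inverse of 16 mod 61 is 42 (since 16·42 = 672 ≡ 1).
Multiplying both sides by 42: x ≡ 42·3 = 126 ≡ 4 (mod 61).
Check: 16·4 = 64 = 1·61 + 3.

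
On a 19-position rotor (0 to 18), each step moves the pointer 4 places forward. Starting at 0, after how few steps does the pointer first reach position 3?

The inverse of 4 mod 19 is 5 (since 4·5 = 20 ≡ 1).
So x ≡ 5·3 = 15 ≡ 15 (mod 19).
Check: 4·15 = 60 = 3·19 + 3.

15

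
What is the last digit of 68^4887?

Powers of 8 mod 10 repeat with period 4: 8, 4, 2, 6.
4887 leaves remainder 3 on division by 4, so 68^4887 ends in 2.

2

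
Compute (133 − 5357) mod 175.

5357 − 30·175 = 107, so 5357 ≡ 107 (mod 175).
(133 − 107) mod 175 = 26.

26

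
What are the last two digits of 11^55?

Successive squares of 11 mod 100: 11^1≡11, 11^2≡21, 11^4≡41, 11^8≡81, 11^16≡61, 11^32≡21.
Since 55 = 1 + 2 + 4 + 16 + 32 in binary, 11^55 ≡ 11·21·41·61·21 ≡ 51 (mod 100).

51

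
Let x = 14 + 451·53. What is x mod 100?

451·53 = 23903.
23903 − 239·100 = 3, so 23903 ≡ 3 (mod 100).
(14 + 3) mod 100 = 17.

17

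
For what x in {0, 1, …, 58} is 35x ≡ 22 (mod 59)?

4

35⁻¹ ≡ 27 (mod 59) because 35·27 = 945 = 16·59 + 1.
So x ≡ 27·22 = 594 ≡ 4 (mod 59).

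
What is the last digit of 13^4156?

1

Last digits of 3^n: 3, 9, 7, 1 (period 4).
4156 leaves remainder 0 on division by 4, so 13^4156 ends in 1.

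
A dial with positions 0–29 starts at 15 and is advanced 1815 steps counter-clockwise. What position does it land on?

Dividing 1815 by 30 gives quotient 60 and remainder 15.
(15 − 15) mod 30 = 0.

0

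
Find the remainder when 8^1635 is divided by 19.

18

Square-and-reduce mod 19: 8^1≡8, 8^2≡7, 8^4≡11, 8^8≡7, 8^16≡11, 8^32≡7, 8^64≡11, 8^128≡7, 8^256≡11, 8^512≡7, 8^1024≡11.
Since 1635 = 1 + 2 + 32 + 64 + 512 + 1024 in binary, 8^1635 ≡ 8·7·7·11·7·11 ≡ 18 (mod 19).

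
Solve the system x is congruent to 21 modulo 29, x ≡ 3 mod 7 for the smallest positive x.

Since 7·25 ≡ 1 (mod 29), take x = 3 + 7·((21−3)·25 mod 29) = 3 + 7·15 = 108.
Check: 108 mod 29 = 21, 108 mod 7 = 3.

108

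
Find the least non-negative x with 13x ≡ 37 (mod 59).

21

13⁻¹ ≡ 50 (mod 59) because 13·50 = 650 = 11·59 + 1.
So x ≡ 50·37 = 1850 ≡ 21 (mod 59).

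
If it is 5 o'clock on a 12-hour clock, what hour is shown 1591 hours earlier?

10

1591 − 132·12 = 7, so 1591 ≡ 7 (mod 12).
5 − 7 → 10 on a 12-hour dial.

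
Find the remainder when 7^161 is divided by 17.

Square-and-reduce mod 17: 7^1≡7, 7^2≡15, 7^4≡4, 7^8≡16, 7^16≡1, 7^32≡1, 7^64≡1, 7^128≡1.
161 = 1 + 32 + 128, so 7^161 ≡ 7·1·1 ≡ 7 (mod 17).

7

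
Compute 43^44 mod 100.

Successive squares of 43 mod 100: 43^1≡43, 43^2≡49, 43^4≡1, 43^8≡1, 43^16≡1, 43^32≡1.
Since 44 = 4 + 8 + 32 in binary, 43^44 ≡ 1·1·1 ≡ 1 (mod 100).

1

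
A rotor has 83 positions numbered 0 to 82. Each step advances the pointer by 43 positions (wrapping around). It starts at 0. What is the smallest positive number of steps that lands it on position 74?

43⁻¹ ≡ 56 (mod 83) because 43·56 = 2408 = 29·83 + 1.
So x ≡ 56·74 = 4144 ≡ 77 (mod 83).

77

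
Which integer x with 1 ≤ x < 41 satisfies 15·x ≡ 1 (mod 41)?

15·11 = 165 = 4·41 + 1, so 15⁻¹ ≡ 11 (mod 41).

11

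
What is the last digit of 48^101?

8

Last digits of 8^n: 8, 4, 2, 6 (period 4).
101 leaves remainder 1 on division by 4, so 48^101 ends in 8.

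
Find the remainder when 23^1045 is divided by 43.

Successive squares of 23 mod 43: 23^1≡23, 23^2≡13, 23^4≡40, 23^8≡9, 23^16≡38, 23^32≡25, 23^64≡23, 23^128≡13, 23^256≡40, 23^512≡9, 23^1024≡38.
1045 = 1 + 4 + 16 + 1024, so 23^1045 ≡ 23·40·38·38 ≡ 38 (mod 43).

38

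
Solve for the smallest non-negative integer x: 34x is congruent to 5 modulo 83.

34⁻¹ ≡ 22 (mod 83) because 34·22 = 748 = 9·83 + 1.
Multiplying both sides by 22: x ≡ 22·5 = 110 ≡ 27 (mod 83).

27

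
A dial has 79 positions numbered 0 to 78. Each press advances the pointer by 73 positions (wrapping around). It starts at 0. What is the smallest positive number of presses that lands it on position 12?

The inverse of 73 mod 79 is 13 (since 73·13 = 949 ≡ 1).
So x ≡ 13·12 = 156 ≡ 77 (mod 79).
Check: 73·77 = 5621 = 71·79 + 12.

77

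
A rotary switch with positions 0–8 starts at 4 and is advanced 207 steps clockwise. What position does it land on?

4

207 − 23·9 = 0, so 207 ≡ 0 (mod 9).
(4 + 0) mod 9 = 4.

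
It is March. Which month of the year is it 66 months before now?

September

66 mod 12 = 6 (since 5·12 = 60).
March − 6 months → September.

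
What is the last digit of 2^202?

Last digits of 2^n: 2, 4, 8, 6 (period 4).
202 mod 4 = 2, so the last digit matches 2^2 = 4.

4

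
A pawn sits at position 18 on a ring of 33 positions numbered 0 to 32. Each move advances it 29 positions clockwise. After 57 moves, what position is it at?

57·29 = 1653.
Dividing 1653 by 33 gives quotient 50 and remainder 3.
(18 + 3) mod 33 = 21.

21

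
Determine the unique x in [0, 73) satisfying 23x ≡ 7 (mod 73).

23⁻¹ ≡ 54 (mod 73) because 23·54 = 1242 = 17·73 + 1.
So x ≡ 54·7 = 378 ≡ 13 (mod 73).

13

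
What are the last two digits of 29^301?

29

Successive squares of 29 mod 100: 29^1≡29, 29^2≡41, 29^4≡81, 29^8≡61, 29^16≡21, 29^32≡41, 29^64≡81, 29^128≡61, 29^256≡21.
301 = 1 + 4 + 8 + 32 + 256, so 29^301 ≡ 29·81·61·41·21 ≡ 29 (mod 100).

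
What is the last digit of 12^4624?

Powers of 2 mod 10 repeat with period 4: 2, 4, 8, 6.
4624 leaves remainder 0 on division by 4, so 12^4624 ends in 6.

6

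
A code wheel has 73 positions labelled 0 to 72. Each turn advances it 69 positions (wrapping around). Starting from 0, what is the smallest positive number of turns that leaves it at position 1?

18

73 = 1·69 + 4
69 = 17·4 + 1
4 = 4·1 + 0
Back-substituting gives 69·18 ≡ 1 (mod 73).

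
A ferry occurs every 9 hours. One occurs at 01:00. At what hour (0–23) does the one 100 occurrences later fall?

13

100·9 = 900.
Dividing 900 by 24 gives quotient 37 and remainder 12.
(1 + 12) mod 24 = 13.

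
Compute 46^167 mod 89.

Successive squares of 46 mod 89: 46^1≡46, 46^2≡69, 46^4≡44, 46^8≡67, 46^16≡39, 46^32≡8, 46^64≡64, 46^128≡2.
Since 167 = 1 + 2 + 4 + 32 + 128 in binary, 46^167 ≡ 46·69·44·8·2 ≡ 62 (mod 89).

62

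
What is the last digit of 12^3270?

4

The units digit of 12^n cycles with period 4: 2, 4, 8, 6, …
3270 mod 4 = 2, so the last digit matches 2^2 = 4.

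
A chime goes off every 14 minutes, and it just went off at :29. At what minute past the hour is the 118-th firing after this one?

1

118·14 = 1652.
1652 mod 60 = 32 (since 27·60 = 1620).
(29 + 32) mod 60 = 1.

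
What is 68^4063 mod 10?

2

Last digits of 8^n: 8, 4, 2, 6 (period 4).
4063 leaves remainder 3 on division by 4, so 68^4063 ends in 2.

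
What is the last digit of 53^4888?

1

Last digits of 3^n: 3, 9, 7, 1 (period 4).
4888 leaves remainder 0 on division by 4, so 53^4888 ends in 1.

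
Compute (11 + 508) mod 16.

7

508 = 31·16 + 12, so 508 mod 16 = 12.
(11 + 12) mod 16 = 7.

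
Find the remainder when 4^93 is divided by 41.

23

Square-and-reduce mod 41: 4^1≡4, 4^2≡16, 4^4≡10, 4^8≡18, 4^16≡37, 4^32≡16, 4^64≡10.
Since 93 = 1 + 4 + 8 + 16 + 64 in binary, 4^93 ≡ 4·10·18·37·10 ≡ 23 (mod 41).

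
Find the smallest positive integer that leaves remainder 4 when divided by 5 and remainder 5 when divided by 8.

Since 8·2 ≡ 1 (mod 5), take x = 5 + 8·((4−5)·2 mod 5) = 5 + 8·3 = 29.
Check: 29 mod 5 = 4, 29 mod 8 = 5.

29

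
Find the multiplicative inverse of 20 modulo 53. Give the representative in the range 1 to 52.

53 = 2·20 + 13
20 = 1·13 + 7
13 = 1·7 + 6
7 = 1·6 + 1
6 = 6·1 + 0
Back-substituting gives 20·8 ≡ 1 (mod 53).

8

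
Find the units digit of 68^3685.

Powers of 8 mod 10 repeat with period 4: 8, 4, 2, 6.
3685 leaves remainder 1 on division by 4, so 68^3685 ends in 8.

8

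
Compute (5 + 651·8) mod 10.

651·8 = 5208.
5208 − 520·10 = 8, so 5208 ≡ 8 (mod 10).
(5 + 8) mod 10 = 3.

3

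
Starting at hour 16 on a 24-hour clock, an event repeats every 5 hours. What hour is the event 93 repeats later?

1

93·5 = 465.
Dividing 465 by 24 gives quotient 19 and remainder 9.
(16 + 9) mod 24 = 1.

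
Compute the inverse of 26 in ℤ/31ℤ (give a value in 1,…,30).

31 = 1·26 + 5
26 = 5·5 + 1
5 = 5·1 + 0
Back-substituting gives 26·6 ≡ 1 (mod 31).

6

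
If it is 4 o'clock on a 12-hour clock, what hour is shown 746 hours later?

6

746 − 62·12 = 2, so 746 ≡ 2 (mod 12).
4 + 2 → 6 on a 12-hour dial.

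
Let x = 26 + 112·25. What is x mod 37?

14

112·25 = 2800.
2800 = 75·37 + 25, so 2800 mod 37 = 25.
(26 + 25) mod 37 = 14.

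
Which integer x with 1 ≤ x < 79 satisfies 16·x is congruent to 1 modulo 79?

5

16·5 = 80 = 1·79 + 1, so 16⁻¹ ≡ 5 (mod 79).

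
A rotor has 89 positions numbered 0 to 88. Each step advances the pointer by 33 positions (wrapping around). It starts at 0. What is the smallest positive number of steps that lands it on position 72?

33⁻¹ ≡ 27 (mod 89) because 33·27 = 891 = 10·89 + 1.
Multiplying both sides by 27: x ≡ 27·72 = 1944 ≡ 75 (mod 89).

75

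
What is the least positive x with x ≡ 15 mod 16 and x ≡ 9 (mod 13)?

x ≡ 9 (mod 13) gives x ∈ {9, 22, 35, 48, 61, 74, 87, 100, …}.
The first of these with x mod 16 = 15 is 191.

191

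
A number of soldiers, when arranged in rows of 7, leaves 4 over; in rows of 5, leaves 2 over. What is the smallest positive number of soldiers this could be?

32

x ≡ 2 (mod 5) gives x ∈ {2, 7, 12, 17, 22, 27, 32}.
The first of these with x mod 7 = 4 is 32.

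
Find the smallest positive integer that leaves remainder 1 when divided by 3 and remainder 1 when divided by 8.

1

x ≡ 1 (mod 3) gives x ∈ {1}.
The first of these with x mod 8 = 1 is 1.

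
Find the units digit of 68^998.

Last digits of 8^n: 8, 4, 2, 6 (period 4).
998 leaves remainder 2 on division by 4, so 68^998 ends in 4.

4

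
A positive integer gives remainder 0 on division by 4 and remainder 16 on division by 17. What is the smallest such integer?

16

x ≡ 0 (mod 4) gives x ∈ {0, 4, 8, 12, 16}.
The first of these with x mod 17 = 16 is 16.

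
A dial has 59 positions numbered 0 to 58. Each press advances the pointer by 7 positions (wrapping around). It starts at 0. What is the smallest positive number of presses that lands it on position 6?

7⁻¹ ≡ 17 (mod 59) because 7·17 = 119 = 2·59 + 1.
Multiplying both sides by 17: x ≡ 17·6 = 102 ≡ 43 (mod 59).

43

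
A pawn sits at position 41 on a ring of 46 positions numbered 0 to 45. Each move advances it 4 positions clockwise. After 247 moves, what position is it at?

247·4 = 988.
Dividing 988 by 46 gives quotient 21 and remainder 22.
(41 + 22) mod 46 = 17.

17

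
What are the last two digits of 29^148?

61

Successive squares of 29 mod 100: 29^1≡29, 29^2≡41, 29^4≡81, 29^8≡61, 29^16≡21, 29^32≡41, 29^64≡81, 29^128≡61.
Since 148 = 4 + 16 + 128 in binary, 29^148 ≡ 81·21·61 ≡ 61 (mod 100).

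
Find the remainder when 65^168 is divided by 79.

62

Successive squares of 65 mod 79: 65^1≡65, 65^2≡38, 65^4≡22, 65^8≡10, 65^16≡21, 65^32≡46, 65^64≡62, 65^128≡52.
168 = 8 + 32 + 128, so 65^168 ≡ 10·46·52 ≡ 62 (mod 79).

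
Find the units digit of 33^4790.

The units digit of 33^n cycles with period 4: 3, 9, 7, 1, …
4790 leaves remainder 2 on division by 4, so 33^4790 ends in 9.

9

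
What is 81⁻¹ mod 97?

6

97 = 1·81 + 16
81 = 5·16 + 1
16 = 16·1 + 0
Back-substituting gives 81·6 ≡ 1 (mod 97).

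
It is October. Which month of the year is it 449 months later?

449 = 37·12 + 5, so 449 mod 12 = 5.
October + 5 months → March.

March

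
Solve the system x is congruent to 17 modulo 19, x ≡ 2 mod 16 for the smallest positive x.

226

Since 16·6 ≡ 1 (mod 19), take x = 2 + 16·((17−2)·6 mod 19) = 2 + 16·14 = 226.
Check: 226 mod 19 = 17, 226 mod 16 = 2.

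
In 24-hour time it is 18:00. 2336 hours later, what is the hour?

2

2336 mod 24 = 8 (since 97·24 = 2328).
(18 + 8) mod 24 = 2.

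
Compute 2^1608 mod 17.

1

Square-and-reduce mod 17: 2^1≡2, 2^2≡4, 2^4≡16, 2^8≡1, 2^16≡1, 2^32≡1, 2^64≡1, 2^128≡1, 2^256≡1, 2^512≡1, 2^1024≡1.
1608 = 8 + 64 + 512 + 1024, so 2^1608 ≡ 1·1·1·1 ≡ 1 (mod 17).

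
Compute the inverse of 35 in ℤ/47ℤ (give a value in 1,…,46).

43

35·43 = 1505 = 32·47 + 1, so 35⁻¹ ≡ 43 (mod 47).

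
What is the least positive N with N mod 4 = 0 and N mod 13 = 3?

16

x ≡ 0 (mod 4) gives x ∈ {0, 4, 8, 12, 16}.
The first of these with x mod 13 = 3 is 16.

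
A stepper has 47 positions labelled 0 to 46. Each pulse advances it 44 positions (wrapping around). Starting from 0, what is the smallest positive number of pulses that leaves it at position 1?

31

44·31 = 1364 = 29·47 + 1, so 44⁻¹ ≡ 31 (mod 47).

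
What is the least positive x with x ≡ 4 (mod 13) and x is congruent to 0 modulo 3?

x ≡ 0 (mod 3) gives x ∈ {0, 3, 6, 9, 12, 15, 18, 21, …}.
The first of these with x mod 13 = 4 is 30.

30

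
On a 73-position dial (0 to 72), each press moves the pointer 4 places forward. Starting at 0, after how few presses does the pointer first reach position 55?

32

The inverse of 4 mod 73 is 55 (since 4·55 = 220 ≡ 1).
So x ≡ 55·55 = 3025 ≡ 32 (mod 73).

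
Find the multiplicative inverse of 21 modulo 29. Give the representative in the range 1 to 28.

21·18 = 378 = 13·29 + 1, so 21⁻¹ ≡ 18 (mod 29).

18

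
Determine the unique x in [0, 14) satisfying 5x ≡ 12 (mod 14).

The inverse of 5 mod 14 is 3 (since 5·3 = 15 ≡ 1).
Multiplying both sides by 3: x ≡ 3·12 = 36 ≡ 8 (mod 14).

8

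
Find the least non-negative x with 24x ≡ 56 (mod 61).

24⁻¹ ≡ 28 (mod 61) because 24·28 = 672 = 11·61 + 1.
So x ≡ 28·56 = 1568 ≡ 43 (mod 61).
Check: 24·43 = 1032 = 16·61 + 56.

43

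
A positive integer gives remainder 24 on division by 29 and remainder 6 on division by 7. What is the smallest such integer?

111

x ≡ 6 (mod 7) gives x ∈ {6, 13, 20, 27, 34, 41, 48, 55, …}.
The first of these with x mod 29 = 24 is 111.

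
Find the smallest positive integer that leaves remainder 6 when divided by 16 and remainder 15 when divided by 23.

38

x ≡ 6 (mod 16) gives x ∈ {6, 22, 38}.
The first of these with x mod 23 = 15 is 38.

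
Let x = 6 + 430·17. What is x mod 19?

430·17 = 7310.
7310 = 384·19 + 14, so 7310 mod 19 = 14.
(6 + 14) mod 19 = 1.

1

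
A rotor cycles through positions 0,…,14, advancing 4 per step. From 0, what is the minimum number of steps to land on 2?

The inverse of 4 mod 15 is 4 (since 4·4 = 16 ≡ 1).
So x ≡ 4·2 = 8 ≡ 8 (mod 15).
Check: 4·8 = 32 = 2·15 + 2.

8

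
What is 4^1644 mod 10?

6

Powers of 4 mod 10 repeat with period 2: 4, 6.
1644 mod 2 = 0, so the last digit matches 4^2 = 6.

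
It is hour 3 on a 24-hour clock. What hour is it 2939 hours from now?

2939 = 122·24 + 11, so 2939 mod 24 = 11.
(3 + 11) mod 24 = 14.

14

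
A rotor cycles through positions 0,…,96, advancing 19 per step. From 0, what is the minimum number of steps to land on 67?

75

19⁻¹ ≡ 46 (mod 97) because 19·46 = 874 = 9·97 + 1.
Multiplying both sides by 46: x ≡ 46·67 = 3082 ≡ 75 (mod 97).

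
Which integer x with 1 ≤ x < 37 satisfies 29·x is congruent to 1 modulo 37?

29·23 = 667 = 18·37 + 1, so 29⁻¹ ≡ 23 (mod 37).

23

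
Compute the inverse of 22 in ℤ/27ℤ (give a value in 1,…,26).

16

27 = 1·22 + 5
22 = 4·5 + 2
5 = 2·2 + 1
2 = 2·1 + 0
Back-substituting gives 22·16 ≡ 1 (mod 27).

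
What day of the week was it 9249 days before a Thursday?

Tuesday

9249 = 1321·7 + 2, so 9249 mod 7 = 2.
Thursday − 2 days → Tuesday.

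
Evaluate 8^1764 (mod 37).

1

By repeated squaring mod 37: 8^1≡8, 8^2≡27, 8^4≡26, 8^8≡10, 8^16≡26, 8^32≡10, 8^64≡26, 8^128≡10, 8^256≡26, 8^512≡10, 8^1024≡26.
1764 = 4 + 32 + 64 + 128 + 512 + 1024, so 8^1764 ≡ 26·10·26·10·10·26 ≡ 1 (mod 37).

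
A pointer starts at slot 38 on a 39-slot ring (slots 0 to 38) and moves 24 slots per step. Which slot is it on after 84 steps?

84·24 = 2016.
2016 mod 39 = 27 (since 51·39 = 1989).
(38 + 27) mod 39 = 26.

26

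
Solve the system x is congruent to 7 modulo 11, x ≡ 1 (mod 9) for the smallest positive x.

73

x ≡ 1 (mod 9) gives x ∈ {1, 10, 19, 28, 37, 46, 55, 64, …}.
The first of these with x mod 11 = 7 is 73.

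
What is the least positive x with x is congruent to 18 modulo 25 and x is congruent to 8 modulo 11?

Since 11·16 ≡ 1 (mod 25), take x = 8 + 11·((18−8)·16 mod 25) = 8 + 11·10 = 118.
Check: 118 mod 25 = 18, 118 mod 11 = 8.

118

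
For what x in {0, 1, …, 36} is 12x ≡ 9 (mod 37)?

The inverse of 12 mod 37 is 34 (since 12·34 = 408 ≡ 1).
So x ≡ 34·9 = 306 ≡ 10 (mod 37).

10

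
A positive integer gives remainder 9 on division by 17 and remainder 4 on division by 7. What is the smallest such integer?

60

x ≡ 4 (mod 7) gives x ∈ {4, 11, 18, 25, 32, 39, 46, 53, …}.
The first of these with x mod 17 = 9 is 60.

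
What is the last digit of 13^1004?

Last digits of 3^n: 3, 9, 7, 1 (period 4).
1004 mod 4 = 0, so the last digit matches 3^4 = 1.

1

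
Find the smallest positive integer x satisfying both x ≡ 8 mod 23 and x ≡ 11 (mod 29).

330

x ≡ 8 (mod 23) gives x ∈ {8, 31, 54, 77, 100, 123, 146, 169, …}.
The first of these with x mod 29 = 11 is 330.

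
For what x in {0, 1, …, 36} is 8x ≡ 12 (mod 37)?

20

8⁻¹ ≡ 14 (mod 37) because 8·14 = 112 = 3·37 + 1.
Multiplying both sides by 14: x ≡ 14·12 = 168 ≡ 20 (mod 37).
Check: 8·20 = 160 = 4·37 + 12.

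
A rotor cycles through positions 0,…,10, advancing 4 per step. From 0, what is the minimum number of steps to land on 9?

5

The inverse of 4 mod 11 is 3 (since 4·3 = 12 ≡ 1).
Multiplying both sides by 3: x ≡ 3·9 = 27 ≡ 5 (mod 11).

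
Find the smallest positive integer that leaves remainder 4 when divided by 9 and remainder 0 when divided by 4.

x ≡ 0 (mod 4) gives x ∈ {0, 4}.
The first of these with x mod 9 = 4 is 4.

4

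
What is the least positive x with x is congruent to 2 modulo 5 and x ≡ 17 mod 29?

x ≡ 2 (mod 5) gives x ∈ {2, 7, 12, 17}.
The first of these with x mod 29 = 17 is 17.

17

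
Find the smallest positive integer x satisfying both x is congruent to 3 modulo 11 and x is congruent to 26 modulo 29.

113

x ≡ 3 (mod 11) gives x ∈ {3, 14, 25, 36, 47, 58, 69, 80, …}.
The first of these with x mod 29 = 26 is 113.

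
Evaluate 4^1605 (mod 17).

4

Successive squares of 4 mod 17: 4^1≡4, 4^2≡16, 4^4≡1, 4^8≡1, 4^16≡1, 4^32≡1, 4^64≡1, 4^128≡1, 4^256≡1, 4^512≡1, 4^1024≡1.
Since 1605 = 1 + 4 + 64 + 512 + 1024 in binary, 4^1605 ≡ 4·1·1·1·1 ≡ 4 (mod 17).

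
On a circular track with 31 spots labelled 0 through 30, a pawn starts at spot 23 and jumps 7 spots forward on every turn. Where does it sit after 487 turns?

487·7 = 3409.
Dividing 3409 by 31 gives quotient 109 and remainder 30.
(23 + 30) mod 31 = 22.

22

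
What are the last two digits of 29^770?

Square-and-reduce mod 100: 29^1≡29, 29^2≡41, 29^4≡81, 29^8≡61, 29^16≡21, 29^32≡41, 29^64≡81, 29^128≡61, 29^256≡21, 29^512≡41.
Since 770 = 2 + 256 + 512 in binary, 29^770 ≡ 41·21·41 ≡ 1 (mod 100).

01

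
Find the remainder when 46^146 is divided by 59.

By repeated squaring mod 59: 46^1≡46, 46^2≡51, 46^4≡5, 46^8≡25, 46^16≡35, 46^32≡45, 46^64≡19, 46^128≡7.
146 = 2 + 16 + 128, so 46^146 ≡ 51·35·7 ≡ 46 (mod 59).

46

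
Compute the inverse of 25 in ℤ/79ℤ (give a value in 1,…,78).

19

79 = 3·25 + 4
25 = 6·4 + 1
4 = 4·1 + 0
Back-substituting gives 25·19 ≡ 1 (mod 79).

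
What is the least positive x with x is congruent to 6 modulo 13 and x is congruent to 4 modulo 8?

84

x ≡ 4 (mod 8) gives x ∈ {4, 12, 20, 28, 36, 44, 52, 60, …}.
The first of these with x mod 13 = 6 is 84.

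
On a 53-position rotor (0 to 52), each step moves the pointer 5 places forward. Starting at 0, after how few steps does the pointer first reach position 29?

The inverse of 5 mod 53 is 32 (since 5·32 = 160 ≡ 1).
Multiplying both sides by 32: x ≡ 32·29 = 928 ≡ 27 (mod 53).

27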